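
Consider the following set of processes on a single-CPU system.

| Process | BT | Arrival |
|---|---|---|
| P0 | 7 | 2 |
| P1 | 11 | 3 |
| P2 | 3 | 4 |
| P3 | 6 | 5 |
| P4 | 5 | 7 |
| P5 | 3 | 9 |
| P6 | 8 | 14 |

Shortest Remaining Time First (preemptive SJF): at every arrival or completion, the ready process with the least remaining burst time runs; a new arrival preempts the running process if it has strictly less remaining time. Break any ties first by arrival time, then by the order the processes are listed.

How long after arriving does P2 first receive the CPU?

0

Gantt: | idle 0-2 | P0 2-4 | P2 4-7 | P0 7-12 | P5 12-15 | P4 15-20 | P3 20-26 | P6 26-34 | P1 34-45 |
Completion: P0=12  P1=45  P2=7  P3=26  P4=20  P5=15  P6=34
Turnaround (C−A): P0=10  P1=42  P2=3  P3=21  P4=13  P5=6  P6=20
Response(P2) = first start − arrival = 4 − 4 = 0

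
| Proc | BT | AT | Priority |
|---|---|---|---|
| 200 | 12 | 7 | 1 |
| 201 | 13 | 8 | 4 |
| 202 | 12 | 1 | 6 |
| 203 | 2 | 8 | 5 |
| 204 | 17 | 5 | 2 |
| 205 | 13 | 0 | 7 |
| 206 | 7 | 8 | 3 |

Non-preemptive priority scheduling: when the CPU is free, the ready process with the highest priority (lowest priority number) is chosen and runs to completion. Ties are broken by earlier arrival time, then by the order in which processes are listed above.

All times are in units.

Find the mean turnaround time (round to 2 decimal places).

42.00

Gantt: | 205 0-13 | 200 13-25 | 204 25-42 | 206 42-49 | 201 49-62 | 203 62-64 | 202 64-76 |
Completion: 200=25  201=62  202=76  203=64  204=42  205=13  206=49
Turnaround (C−A): 200=18  201=54  202=75  203=56  204=37  205=13  206=41
Turnaround times: 200=18, 201=54, 202=75, 203=56, 204=37, 205=13, 206=41
Average turnaround = (18+54+75+56+37+13+41) / 7 = 294/7 = 42.00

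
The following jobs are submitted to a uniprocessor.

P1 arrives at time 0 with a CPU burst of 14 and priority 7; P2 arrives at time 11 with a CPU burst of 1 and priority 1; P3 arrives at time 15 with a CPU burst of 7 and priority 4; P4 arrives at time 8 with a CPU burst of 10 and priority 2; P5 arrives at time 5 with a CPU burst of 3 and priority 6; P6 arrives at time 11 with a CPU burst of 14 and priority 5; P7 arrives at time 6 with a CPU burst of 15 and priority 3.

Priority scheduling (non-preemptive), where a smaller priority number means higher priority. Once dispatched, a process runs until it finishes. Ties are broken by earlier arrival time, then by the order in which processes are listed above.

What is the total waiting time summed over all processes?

146

Schedule: | P1 0-14 | P2 14-15 | P4 15-25 | P7 25-40 | P3 40-47 | P6 47-61 | P5 61-64 |
Completion: P1=14  P2=15  P3=47  P4=25  P5=64  P6=61  P7=40
Turnaround (C−A): P1=14  P2=4  P3=32  P4=17  P5=59  P6=50  P7=34
Waiting = turnaround − burst: P1=0, P2=3, P3=25, P4=7, P5=56, P6=36, P7=19
Total waiting = 0 + 3 + 25 + 7 + 56 + 36 + 19 = 146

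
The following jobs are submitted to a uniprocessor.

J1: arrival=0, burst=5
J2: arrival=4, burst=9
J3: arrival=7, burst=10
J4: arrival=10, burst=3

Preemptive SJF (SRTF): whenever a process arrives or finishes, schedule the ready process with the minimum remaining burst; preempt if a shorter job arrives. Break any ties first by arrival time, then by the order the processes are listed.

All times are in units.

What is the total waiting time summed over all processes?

Schedule: | J1 0-5 | J2 5-10 | J4 10-13 | J2 13-17 | J3 17-27 |
Completion: J1=5  J2=17  J3=27  J4=13
Waiting = turnaround − burst: J1=0, J2=4, J3=10, J4=0
Total waiting = 0 + 4 + 10 + 0 = 14

14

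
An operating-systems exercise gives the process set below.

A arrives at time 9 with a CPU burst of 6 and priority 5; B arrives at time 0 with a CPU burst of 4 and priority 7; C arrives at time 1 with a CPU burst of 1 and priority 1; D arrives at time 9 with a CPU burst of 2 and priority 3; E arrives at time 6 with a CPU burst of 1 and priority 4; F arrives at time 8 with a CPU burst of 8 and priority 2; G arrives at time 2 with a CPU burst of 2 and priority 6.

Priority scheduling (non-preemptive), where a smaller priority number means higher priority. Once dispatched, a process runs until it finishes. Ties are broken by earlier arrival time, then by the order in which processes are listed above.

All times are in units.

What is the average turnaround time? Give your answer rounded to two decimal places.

6.71

Schedule: | B 0-4 | C 4-5 | G 5-7 | E 7-8 | F 8-16 | D 16-18 | A 18-24 |
Completion: A=24  B=4  C=5  D=18  E=8  F=16  G=7
Turnaround (C−A): A=15  B=4  C=4  D=9  E=2  F=8  G=5
Turnaround times: A=15, B=4, C=4, D=9, E=2, F=8, G=5
Average turnaround = (15+4+4+9+2+8+5) / 7 = 47/7 = 6.71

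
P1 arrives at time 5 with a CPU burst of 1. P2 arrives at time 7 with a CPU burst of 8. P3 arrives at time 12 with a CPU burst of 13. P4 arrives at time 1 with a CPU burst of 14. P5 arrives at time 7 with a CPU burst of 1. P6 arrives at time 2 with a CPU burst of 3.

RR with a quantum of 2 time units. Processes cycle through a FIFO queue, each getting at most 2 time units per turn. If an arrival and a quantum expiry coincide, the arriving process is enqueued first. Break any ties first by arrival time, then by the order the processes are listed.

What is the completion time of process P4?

36

Gantt: | idle 0-1 | P4 1-3 | P6 3-5 | P4 5-7 | P1 7-8 | P6 8-9 | P2 9-11 | P5 11-12 | P4 12-14 | P2 14-16 | P3 16-18 | P4 18-20 | P2 20-22 | P3 22-24 | P4 24-26 | P2 26-28 | P3 28-30 | P4 30-32 | P3 32-34 | P4 34-36 | P3 36-41 |
Completion: P1=8  P2=28  P3=41  P4=36  P5=12  P6=9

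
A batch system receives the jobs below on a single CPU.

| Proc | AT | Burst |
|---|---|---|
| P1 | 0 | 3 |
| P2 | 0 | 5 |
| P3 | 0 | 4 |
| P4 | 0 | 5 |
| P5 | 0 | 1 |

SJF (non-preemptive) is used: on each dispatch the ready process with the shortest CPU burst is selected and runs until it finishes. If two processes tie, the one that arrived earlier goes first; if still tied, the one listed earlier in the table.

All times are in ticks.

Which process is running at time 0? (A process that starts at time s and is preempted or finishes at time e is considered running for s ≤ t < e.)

Timeline: | P5 0-1 | P1 1-4 | P3 4-8 | P2 8-13 | P4 13-18 |
Completion: P1=4  P2=13  P3=8  P4=18  P5=1
Turnaround (C−A): P1=4  P2=13  P3=8  P4=18  P5=1

P5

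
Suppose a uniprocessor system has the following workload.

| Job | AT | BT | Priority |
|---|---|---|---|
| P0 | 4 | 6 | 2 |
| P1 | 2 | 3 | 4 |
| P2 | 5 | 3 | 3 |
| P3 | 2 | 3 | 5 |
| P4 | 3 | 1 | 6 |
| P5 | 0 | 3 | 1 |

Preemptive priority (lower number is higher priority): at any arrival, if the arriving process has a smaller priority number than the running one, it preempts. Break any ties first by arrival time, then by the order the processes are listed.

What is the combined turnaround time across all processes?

Timeline: | P5 0-3 | P1 3-4 | P0 4-10 | P2 10-13 | P1 13-15 | P3 15-18 | P4 18-19 |
Completion: P0=10  P1=15  P2=13  P3=18  P4=19  P5=3
Turnaround (C−A): P0=6  P1=13  P2=8  P3=16  P4=16  P5=3
Turnaround = completion − arrival: P0=6, P1=13, P2=8, P3=16, P4=16, P5=3
Total turnaround = 6 + 13 + 8 + 16 + 16 + 3 = 62

62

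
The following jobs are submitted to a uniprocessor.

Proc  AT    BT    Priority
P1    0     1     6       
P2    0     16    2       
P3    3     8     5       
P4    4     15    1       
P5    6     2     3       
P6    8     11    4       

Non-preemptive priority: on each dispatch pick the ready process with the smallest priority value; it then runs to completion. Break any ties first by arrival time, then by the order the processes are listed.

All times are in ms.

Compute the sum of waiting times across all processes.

155

Gantt: | P2 0-16 | P4 16-31 | P5 31-33 | P6 33-44 | P3 44-52 | P1 52-53 |
Completion: P1=53  P2=16  P3=52  P4=31  P5=33  P6=44
Turnaround (C−A): P1=53  P2=16  P3=49  P4=27  P5=27  P6=36
Waiting = turnaround − burst: P1=52, P2=0, P3=41, P4=12, P5=25, P6=25
Total waiting = 52 + 0 + 41 + 12 + 25 + 25 = 155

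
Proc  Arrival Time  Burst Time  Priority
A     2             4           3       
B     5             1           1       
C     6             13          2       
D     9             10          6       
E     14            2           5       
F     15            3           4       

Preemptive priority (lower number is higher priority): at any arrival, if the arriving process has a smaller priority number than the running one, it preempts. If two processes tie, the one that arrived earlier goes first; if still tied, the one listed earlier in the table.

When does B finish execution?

6

Schedule: | idle 0-2 | A 2-5 | B 5-6 | C 6-19 | A 19-20 | F 20-23 | E 23-25 | D 25-35 |
Completion: A=20  B=6  C=19  D=35  E=25  F=23
Turnaround (C−A): A=18  B=1  C=13  D=26  E=11  F=8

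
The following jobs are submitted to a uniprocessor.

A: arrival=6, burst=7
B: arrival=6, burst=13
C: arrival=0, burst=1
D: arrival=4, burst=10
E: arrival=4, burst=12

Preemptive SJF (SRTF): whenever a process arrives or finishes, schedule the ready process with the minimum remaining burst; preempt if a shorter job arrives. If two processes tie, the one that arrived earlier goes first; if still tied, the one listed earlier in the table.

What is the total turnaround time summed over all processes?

94

Timeline: | C 0-1 | idle 1-4 | D 4-6 | A 6-13 | D 13-21 | E 21-33 | B 33-46 |
Completion: A=13  B=46  C=1  D=21  E=33
Turnaround (C−A): A=7  B=40  C=1  D=17  E=29
Turnaround = completion − arrival: A=7, B=40, C=1, D=17, E=29
Total turnaround = 7 + 40 + 1 + 17 + 29 = 94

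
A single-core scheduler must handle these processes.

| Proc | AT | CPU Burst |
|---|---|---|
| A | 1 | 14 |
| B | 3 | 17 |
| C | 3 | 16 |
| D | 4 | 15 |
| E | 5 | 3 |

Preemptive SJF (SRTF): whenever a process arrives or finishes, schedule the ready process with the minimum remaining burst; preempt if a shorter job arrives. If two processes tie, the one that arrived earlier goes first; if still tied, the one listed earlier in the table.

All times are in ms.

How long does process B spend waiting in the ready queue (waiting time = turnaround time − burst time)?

46

Timeline: | idle 0-1 | A 1-5 | E 5-8 | A 8-18 | D 18-33 | C 33-49 | B 49-66 |
Completion: A=18  B=66  C=49  D=33  E=8
Turnaround (C−A): A=17  B=63  C=46  D=29  E=3
Waiting(B) = turnaround − burst = 63 − 17 = 46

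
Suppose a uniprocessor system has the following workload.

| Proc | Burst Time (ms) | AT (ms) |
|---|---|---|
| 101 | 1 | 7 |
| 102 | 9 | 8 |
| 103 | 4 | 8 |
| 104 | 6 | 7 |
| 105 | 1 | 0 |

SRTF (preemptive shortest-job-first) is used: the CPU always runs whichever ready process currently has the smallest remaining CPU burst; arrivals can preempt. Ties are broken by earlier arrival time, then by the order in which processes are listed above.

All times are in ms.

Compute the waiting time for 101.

Timeline: | 105 0-1 | idle 1-7 | 101 7-8 | 103 8-12 | 104 12-18 | 102 18-27 |
Completion: 101=8  102=27  103=12  104=18  105=1
Turnaround (C−A): 101=1  102=19  103=4  104=11  105=1
Waiting(101) = turnaround − burst = 1 − 1 = 0

0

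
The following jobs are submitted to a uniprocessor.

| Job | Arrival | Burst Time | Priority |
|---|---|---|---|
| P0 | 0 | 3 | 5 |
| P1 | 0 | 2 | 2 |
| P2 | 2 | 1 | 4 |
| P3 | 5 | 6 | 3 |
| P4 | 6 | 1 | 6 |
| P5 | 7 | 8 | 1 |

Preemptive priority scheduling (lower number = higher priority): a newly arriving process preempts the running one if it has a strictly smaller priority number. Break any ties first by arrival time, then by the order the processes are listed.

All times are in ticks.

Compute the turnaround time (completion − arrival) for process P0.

20

Schedule: | P1 0-2 | P2 2-3 | P0 3-5 | P3 5-7 | P5 7-15 | P3 15-19 | P0 19-20 | P4 20-21 |
Completion: P0=20  P1=2  P2=3  P3=19  P4=21  P5=15
Turnaround (C−A): P0=20  P1=2  P2=1  P3=14  P4=15  P5=8
Turnaround(P0) = completion − arrival = 20 − 0 = 20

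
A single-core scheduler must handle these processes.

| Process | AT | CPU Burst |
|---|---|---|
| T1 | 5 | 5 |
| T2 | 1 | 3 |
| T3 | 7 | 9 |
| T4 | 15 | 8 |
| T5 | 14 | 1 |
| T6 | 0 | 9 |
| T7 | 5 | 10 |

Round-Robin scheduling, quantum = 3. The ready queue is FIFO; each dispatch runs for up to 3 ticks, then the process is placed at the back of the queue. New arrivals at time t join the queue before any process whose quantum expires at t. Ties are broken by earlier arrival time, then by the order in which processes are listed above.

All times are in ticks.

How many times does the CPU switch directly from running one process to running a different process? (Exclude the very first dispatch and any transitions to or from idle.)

Schedule: | T6 0-3 | T2 3-6 | T6 6-9 | T1 9-12 | T7 12-15 | T3 15-18 | T6 18-21 | T1 21-23 | T5 23-24 | T4 24-27 | T7 27-30 | T3 30-33 | T4 33-36 | T7 36-39 | T3 39-42 | T4 42-44 | T7 44-45 |
Completion: T1=23  T2=6  T3=42  T4=44  T5=24  T6=21  T7=45

16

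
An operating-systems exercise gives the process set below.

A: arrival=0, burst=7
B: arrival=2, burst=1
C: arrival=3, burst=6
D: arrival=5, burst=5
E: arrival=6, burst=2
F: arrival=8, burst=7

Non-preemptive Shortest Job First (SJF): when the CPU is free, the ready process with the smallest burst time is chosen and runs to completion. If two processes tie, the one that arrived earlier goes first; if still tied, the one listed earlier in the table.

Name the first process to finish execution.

Schedule: | A 0-7 | B 7-8 | E 8-10 | D 10-15 | C 15-21 | F 21-28 |
Completion: A=7  B=8  C=21  D=15  E=10  F=28
Finish order: A → B → E → D → C → F

A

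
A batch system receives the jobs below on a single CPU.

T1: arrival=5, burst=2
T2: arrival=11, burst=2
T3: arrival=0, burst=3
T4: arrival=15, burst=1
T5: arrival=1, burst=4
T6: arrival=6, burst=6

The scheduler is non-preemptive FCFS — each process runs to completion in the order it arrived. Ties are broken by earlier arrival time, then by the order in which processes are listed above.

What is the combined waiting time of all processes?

Gantt: | T3 0-3 | T5 3-7 | T1 7-9 | T6 9-15 | T2 15-17 | T4 17-18 |
Completion: T1=9  T2=17  T3=3  T4=18  T5=7  T6=15
Waiting = turnaround − burst: T1=2, T2=4, T3=0, T4=2, T5=2, T6=3
Total waiting = 2 + 4 + 0 + 2 + 2 + 3 = 13

13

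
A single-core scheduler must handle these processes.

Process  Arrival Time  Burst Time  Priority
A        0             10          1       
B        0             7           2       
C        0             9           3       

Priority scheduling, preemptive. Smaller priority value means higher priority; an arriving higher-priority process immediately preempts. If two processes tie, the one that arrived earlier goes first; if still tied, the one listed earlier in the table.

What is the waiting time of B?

10

Gantt: | A 0-10 | B 10-17 | C 17-26 |
Completion: A=10  B=17  C=26
Waiting(B) = turnaround − burst = 17 − 7 = 10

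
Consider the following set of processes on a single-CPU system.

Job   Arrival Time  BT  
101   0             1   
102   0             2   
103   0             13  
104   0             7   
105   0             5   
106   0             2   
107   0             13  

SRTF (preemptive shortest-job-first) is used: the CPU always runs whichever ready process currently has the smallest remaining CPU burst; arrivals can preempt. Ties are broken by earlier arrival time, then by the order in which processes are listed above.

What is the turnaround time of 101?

1

Gantt: | 101 0-1 | 102 1-3 | 106 3-5 | 105 5-10 | 104 10-17 | 103 17-30 | 107 30-43 |
Completion: 101=1  102=3  103=30  104=17  105=10  106=5  107=43
Turnaround(101) = completion − arrival = 1 − 0 = 1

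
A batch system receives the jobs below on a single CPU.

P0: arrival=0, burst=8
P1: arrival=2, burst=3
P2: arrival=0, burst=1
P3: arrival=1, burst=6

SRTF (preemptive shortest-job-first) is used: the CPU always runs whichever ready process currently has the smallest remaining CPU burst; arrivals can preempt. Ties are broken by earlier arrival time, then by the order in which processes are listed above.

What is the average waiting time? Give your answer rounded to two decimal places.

Gantt: | P2 0-1 | P3 1-2 | P1 2-5 | P3 5-10 | P0 10-18 |
Completion: P0=18  P1=5  P2=1  P3=10
Turnaround (C−A): P0=18  P1=3  P2=1  P3=9
Waiting times: P0=10, P1=0, P2=0, P3=3
Average waiting = (10+0+0+3) / 4 = 13/4 = 3.25

3.25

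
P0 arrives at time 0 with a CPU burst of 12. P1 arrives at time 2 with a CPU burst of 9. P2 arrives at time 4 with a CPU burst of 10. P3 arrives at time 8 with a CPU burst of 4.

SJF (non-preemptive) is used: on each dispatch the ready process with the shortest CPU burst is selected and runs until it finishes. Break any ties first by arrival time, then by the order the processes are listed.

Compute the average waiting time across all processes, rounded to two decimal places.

Gantt: | P0 0-12 | P3 12-16 | P1 16-25 | P2 25-35 |
Completion: P0=12  P1=25  P2=35  P3=16
Waiting times: P0=0, P1=14, P2=21, P3=4
Average waiting = (0+14+21+4) / 4 = 39/4 = 9.75

9.75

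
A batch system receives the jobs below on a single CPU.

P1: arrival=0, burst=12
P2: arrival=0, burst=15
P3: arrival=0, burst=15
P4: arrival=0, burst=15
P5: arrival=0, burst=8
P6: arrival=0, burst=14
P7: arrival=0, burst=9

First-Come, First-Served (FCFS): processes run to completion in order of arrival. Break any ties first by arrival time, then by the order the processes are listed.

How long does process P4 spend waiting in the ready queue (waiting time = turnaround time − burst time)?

Schedule: | P1 0-12 | P2 12-27 | P3 27-42 | P4 42-57 | P5 57-65 | P6 65-79 | P7 79-88 |
Completion: P1=12  P2=27  P3=42  P4=57  P5=65  P6=79  P7=88
Waiting(P4) = turnaround − burst = 57 − 15 = 42

42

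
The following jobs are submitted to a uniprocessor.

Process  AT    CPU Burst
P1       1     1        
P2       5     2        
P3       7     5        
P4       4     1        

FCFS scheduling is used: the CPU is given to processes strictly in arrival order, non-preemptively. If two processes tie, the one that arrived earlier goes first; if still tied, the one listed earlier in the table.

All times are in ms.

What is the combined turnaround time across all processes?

Schedule: | idle 0-1 | P1 1-2 | idle 2-4 | P4 4-5 | P2 5-7 | P3 7-12 |
Completion: P1=2  P2=7  P3=12  P4=5
Turnaround (C−A): P1=1  P2=2  P3=5  P4=1
Turnaround = completion − arrival: P1=1, P2=2, P3=5, P4=1
Total turnaround = 1 + 2 + 5 + 1 = 9

9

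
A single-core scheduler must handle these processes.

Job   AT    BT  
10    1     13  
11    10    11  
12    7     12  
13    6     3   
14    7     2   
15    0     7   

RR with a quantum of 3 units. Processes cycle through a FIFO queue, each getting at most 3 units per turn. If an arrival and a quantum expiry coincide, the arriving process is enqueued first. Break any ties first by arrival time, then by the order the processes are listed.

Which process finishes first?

Gantt: | 15 0-3 | 10 3-6 | 15 6-9 | 13 9-12 | 10 12-15 | 12 15-18 | 14 18-20 | 15 20-21 | 11 21-24 | 10 24-27 | 12 27-30 | 11 30-33 | 10 33-36 | 12 36-39 | 11 39-42 | 10 42-43 | 12 43-46 | 11 46-48 |
Completion: 10=43  11=48  12=46  13=12  14=20  15=21
Turnaround (C−A): 10=42  11=38  12=39  13=6  14=13  15=21
Finish order: 13 → 14 → 15 → 10 → 12 → 11

13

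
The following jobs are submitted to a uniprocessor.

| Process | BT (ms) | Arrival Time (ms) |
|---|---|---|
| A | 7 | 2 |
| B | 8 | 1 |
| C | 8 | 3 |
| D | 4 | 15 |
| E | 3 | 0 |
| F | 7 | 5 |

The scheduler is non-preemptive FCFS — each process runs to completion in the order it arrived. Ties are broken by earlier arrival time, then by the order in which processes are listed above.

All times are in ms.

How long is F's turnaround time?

Schedule: | E 0-3 | B 3-11 | A 11-18 | C 18-26 | F 26-33 | D 33-37 |
Completion: A=18  B=11  C=26  D=37  E=3  F=33
Turnaround (C−A): A=16  B=10  C=23  D=22  E=3  F=28
Turnaround(F) = completion − arrival = 33 − 5 = 28

28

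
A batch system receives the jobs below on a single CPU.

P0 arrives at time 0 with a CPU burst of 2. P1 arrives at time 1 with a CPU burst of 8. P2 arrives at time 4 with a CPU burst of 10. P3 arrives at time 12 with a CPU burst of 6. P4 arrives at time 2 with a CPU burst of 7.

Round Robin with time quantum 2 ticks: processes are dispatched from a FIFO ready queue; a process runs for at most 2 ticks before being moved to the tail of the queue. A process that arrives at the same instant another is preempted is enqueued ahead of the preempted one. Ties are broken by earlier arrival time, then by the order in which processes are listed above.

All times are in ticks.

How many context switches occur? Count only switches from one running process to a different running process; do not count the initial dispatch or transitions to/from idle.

16

Timeline: | P0 0-2 | P1 2-4 | P4 4-6 | P2 6-8 | P1 8-10 | P4 10-12 | P2 12-14 | P1 14-16 | P3 16-18 | P4 18-20 | P2 20-22 | P1 22-24 | P3 24-26 | P4 26-27 | P2 27-29 | P3 29-31 | P2 31-33 |
Completion: P0=2  P1=24  P2=33  P3=31  P4=27
Turnaround (C−A): P0=2  P1=23  P2=29  P3=19  P4=25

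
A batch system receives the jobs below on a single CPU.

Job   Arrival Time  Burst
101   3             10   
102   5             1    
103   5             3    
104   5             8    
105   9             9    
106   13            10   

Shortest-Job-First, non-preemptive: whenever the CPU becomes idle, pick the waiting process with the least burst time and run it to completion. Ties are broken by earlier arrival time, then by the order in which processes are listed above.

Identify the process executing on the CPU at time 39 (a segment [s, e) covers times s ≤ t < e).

106

Gantt: | idle 0-3 | 101 3-13 | 102 13-14 | 103 14-17 | 104 17-25 | 105 25-34 | 106 34-44 |
Completion: 101=13  102=14  103=17  104=25  105=34  106=44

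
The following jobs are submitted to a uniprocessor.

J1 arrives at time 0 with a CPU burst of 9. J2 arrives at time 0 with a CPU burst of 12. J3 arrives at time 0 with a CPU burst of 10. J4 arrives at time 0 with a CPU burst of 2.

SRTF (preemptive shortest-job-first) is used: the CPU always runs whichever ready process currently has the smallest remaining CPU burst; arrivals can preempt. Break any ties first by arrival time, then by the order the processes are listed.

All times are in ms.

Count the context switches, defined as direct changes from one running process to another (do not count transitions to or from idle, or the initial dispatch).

3

Gantt: | J4 0-2 | J1 2-11 | J3 11-21 | J2 21-33 |
Completion: J1=11  J2=33  J3=21  J4=2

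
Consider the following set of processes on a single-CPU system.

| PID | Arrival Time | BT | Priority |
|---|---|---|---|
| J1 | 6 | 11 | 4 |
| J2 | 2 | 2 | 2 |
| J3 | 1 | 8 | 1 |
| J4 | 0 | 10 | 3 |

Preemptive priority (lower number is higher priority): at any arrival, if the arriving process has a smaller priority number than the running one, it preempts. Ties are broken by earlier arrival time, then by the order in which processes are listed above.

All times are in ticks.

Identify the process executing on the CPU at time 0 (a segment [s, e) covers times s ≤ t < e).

Gantt: | J4 0-1 | J3 1-9 | J2 9-11 | J4 11-20 | J1 20-31 |
Completion: J1=31  J2=11  J3=9  J4=20

J4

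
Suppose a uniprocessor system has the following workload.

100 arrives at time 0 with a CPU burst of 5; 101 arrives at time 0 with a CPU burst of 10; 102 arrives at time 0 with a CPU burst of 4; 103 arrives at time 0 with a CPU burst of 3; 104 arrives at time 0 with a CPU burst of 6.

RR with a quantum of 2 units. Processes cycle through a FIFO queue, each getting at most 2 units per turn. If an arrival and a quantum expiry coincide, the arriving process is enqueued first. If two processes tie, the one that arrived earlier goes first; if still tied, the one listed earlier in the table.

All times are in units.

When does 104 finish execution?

24

Timeline: | 100 0-2 | 101 2-4 | 102 4-6 | 103 6-8 | 104 8-10 | 100 10-12 | 101 12-14 | 102 14-16 | 103 16-17 | 104 17-19 | 100 19-20 | 101 20-22 | 104 22-24 | 101 24-28 |
Completion: 100=20  101=28  102=16  103=17  104=24
Turnaround (C−A): 100=20  101=28  102=16  103=17  104=24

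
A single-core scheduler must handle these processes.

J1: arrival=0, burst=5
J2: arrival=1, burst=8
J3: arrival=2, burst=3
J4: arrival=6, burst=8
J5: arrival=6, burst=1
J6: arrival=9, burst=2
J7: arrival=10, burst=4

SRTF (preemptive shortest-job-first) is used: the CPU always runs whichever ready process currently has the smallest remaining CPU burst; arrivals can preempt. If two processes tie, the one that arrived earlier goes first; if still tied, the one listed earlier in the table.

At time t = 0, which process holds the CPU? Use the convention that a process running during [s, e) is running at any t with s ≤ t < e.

J1

Gantt: | J1 0-5 | J3 5-6 | J5 6-7 | J3 7-9 | J6 9-11 | J7 11-15 | J2 15-23 | J4 23-31 |
Completion: J1=5  J2=23  J3=9  J4=31  J5=7  J6=11  J7=15
Turnaround (C−A): J1=5  J2=22  J3=7  J4=25  J5=1  J6=2  J7=5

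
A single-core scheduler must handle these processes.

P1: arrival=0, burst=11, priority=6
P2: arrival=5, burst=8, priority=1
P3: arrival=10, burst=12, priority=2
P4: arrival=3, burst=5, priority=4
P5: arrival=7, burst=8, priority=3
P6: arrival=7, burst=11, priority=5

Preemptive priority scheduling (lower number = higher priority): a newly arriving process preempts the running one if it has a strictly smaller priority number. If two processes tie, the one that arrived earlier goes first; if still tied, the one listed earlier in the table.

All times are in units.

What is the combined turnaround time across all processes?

177

Schedule: | P1 0-3 | P4 3-5 | P2 5-13 | P3 13-25 | P5 25-33 | P4 33-36 | P6 36-47 | P1 47-55 |
Completion: P1=55  P2=13  P3=25  P4=36  P5=33  P6=47
Turnaround (C−A): P1=55  P2=8  P3=15  P4=33  P5=26  P6=40
Turnaround = completion − arrival: P1=55, P2=8, P3=15, P4=33, P5=26, P6=40
Total turnaround = 55 + 8 + 15 + 33 + 26 + 40 = 177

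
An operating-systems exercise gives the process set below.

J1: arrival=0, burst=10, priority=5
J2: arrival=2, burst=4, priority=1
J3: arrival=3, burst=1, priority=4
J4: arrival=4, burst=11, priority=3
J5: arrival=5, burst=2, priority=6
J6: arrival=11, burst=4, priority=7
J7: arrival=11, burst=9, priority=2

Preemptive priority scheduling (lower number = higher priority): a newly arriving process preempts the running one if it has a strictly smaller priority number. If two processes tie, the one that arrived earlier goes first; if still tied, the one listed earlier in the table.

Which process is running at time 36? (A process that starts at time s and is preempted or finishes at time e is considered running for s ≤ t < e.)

Gantt: | J1 0-2 | J2 2-6 | J4 6-11 | J7 11-20 | J4 20-26 | J3 26-27 | J1 27-35 | J5 35-37 | J6 37-41 |
Completion: J1=35  J2=6  J3=27  J4=26  J5=37  J6=41  J7=20
Turnaround (C−A): J1=35  J2=4  J3=24  J4=22  J5=32  J6=30  J7=9

J5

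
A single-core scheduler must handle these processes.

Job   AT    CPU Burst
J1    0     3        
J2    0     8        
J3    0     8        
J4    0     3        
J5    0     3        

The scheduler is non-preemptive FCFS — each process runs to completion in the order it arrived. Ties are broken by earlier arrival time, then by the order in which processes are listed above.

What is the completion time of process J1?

3

Schedule: | J1 0-3 | J2 3-11 | J3 11-19 | J4 19-22 | J5 22-25 |
Completion: J1=3  J2=11  J3=19  J4=22  J5=25
Turnaround (C−A): J1=3  J2=11  J3=19  J4=22  J5=25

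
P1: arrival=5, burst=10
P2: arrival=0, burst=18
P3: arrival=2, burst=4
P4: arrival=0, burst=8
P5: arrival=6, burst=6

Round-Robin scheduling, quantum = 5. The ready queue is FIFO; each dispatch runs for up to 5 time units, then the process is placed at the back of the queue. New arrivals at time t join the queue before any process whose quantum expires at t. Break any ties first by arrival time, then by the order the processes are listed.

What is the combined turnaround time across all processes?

159

Schedule: | P2 0-5 | P4 5-10 | P3 10-14 | P1 14-19 | P2 19-24 | P5 24-29 | P4 29-32 | P1 32-37 | P2 37-42 | P5 42-43 | P2 43-46 |
Completion: P1=37  P2=46  P3=14  P4=32  P5=43
Turnaround (C−A): P1=32  P2=46  P3=12  P4=32  P5=37
Turnaround = completion − arrival: P1=32, P2=46, P3=12, P4=32, P5=37
Total turnaround = 32 + 46 + 12 + 32 + 37 = 159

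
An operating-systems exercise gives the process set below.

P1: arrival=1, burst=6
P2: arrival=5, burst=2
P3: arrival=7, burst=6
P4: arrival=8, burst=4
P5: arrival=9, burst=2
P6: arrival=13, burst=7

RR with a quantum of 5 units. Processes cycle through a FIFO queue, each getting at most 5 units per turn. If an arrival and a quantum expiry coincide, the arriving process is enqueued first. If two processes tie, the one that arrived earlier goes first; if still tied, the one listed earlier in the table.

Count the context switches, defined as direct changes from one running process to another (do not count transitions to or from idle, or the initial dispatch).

8

Schedule: | idle 0-1 | P1 1-6 | P2 6-8 | P1 8-9 | P3 9-14 | P4 14-18 | P5 18-20 | P6 20-25 | P3 25-26 | P6 26-28 |
Completion: P1=9  P2=8  P3=26  P4=18  P5=20  P6=28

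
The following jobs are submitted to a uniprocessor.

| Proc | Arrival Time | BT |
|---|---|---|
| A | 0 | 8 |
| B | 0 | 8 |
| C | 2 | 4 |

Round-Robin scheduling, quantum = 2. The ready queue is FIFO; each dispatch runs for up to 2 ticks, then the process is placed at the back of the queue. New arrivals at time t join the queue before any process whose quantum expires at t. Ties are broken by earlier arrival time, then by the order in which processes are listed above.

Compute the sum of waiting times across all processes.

Schedule: | A 0-2 | B 2-4 | C 4-6 | A 6-8 | B 8-10 | C 10-12 | A 12-14 | B 14-16 | A 16-18 | B 18-20 |
Completion: A=18  B=20  C=12
Turnaround (C−A): A=18  B=20  C=10
Waiting = turnaround − burst: A=10, B=12, C=6
Total waiting = 10 + 12 + 6 = 28

28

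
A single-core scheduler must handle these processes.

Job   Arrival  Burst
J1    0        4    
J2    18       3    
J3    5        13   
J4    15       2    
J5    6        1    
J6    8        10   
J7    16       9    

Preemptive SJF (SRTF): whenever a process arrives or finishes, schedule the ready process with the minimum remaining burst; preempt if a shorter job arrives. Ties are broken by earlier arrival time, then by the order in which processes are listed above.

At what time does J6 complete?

20

Timeline: | J1 0-4 | idle 4-5 | J3 5-6 | J5 6-7 | J3 7-8 | J6 8-15 | J4 15-17 | J6 17-20 | J2 20-23 | J7 23-32 | J3 32-43 |
Completion: J1=4  J2=23  J3=43  J4=17  J5=7  J6=20  J7=32
Turnaround (C−A): J1=4  J2=5  J3=38  J4=2  J5=1  J6=12  J7=16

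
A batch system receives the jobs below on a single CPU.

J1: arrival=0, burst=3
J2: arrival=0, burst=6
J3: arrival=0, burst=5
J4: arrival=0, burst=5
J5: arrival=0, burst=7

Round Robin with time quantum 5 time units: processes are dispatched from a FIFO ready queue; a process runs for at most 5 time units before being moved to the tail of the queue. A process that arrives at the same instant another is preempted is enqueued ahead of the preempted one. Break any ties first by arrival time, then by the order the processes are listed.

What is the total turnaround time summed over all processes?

Schedule: | J1 0-3 | J2 3-8 | J3 8-13 | J4 13-18 | J5 18-23 | J2 23-24 | J5 24-26 |
Completion: J1=3  J2=24  J3=13  J4=18  J5=26
Turnaround = completion − arrival: J1=3, J2=24, J3=13, J4=18, J5=26
Total turnaround = 3 + 24 + 13 + 18 + 26 = 84

84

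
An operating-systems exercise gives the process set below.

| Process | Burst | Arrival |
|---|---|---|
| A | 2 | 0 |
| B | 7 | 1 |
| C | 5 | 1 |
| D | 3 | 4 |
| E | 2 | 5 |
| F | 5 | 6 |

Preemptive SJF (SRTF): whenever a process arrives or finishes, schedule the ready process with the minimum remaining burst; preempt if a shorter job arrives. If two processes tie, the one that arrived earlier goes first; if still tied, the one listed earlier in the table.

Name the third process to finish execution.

Schedule: | A 0-2 | C 2-7 | E 7-9 | D 9-12 | F 12-17 | B 17-24 |
Completion: A=2  B=24  C=7  D=12  E=9  F=17
Finish order: A → C → E → D → F → B

E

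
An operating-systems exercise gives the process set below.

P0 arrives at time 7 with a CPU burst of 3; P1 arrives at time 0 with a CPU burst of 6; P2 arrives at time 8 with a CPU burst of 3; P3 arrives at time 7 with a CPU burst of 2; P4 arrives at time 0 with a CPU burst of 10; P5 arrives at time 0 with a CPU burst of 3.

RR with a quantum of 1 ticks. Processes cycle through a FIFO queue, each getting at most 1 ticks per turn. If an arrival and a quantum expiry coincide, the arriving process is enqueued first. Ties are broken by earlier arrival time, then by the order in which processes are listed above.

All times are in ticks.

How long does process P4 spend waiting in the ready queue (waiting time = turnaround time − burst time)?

Gantt: | P1 0-1 | P4 1-2 | P5 2-3 | P1 3-4 | P4 4-5 | P5 5-6 | P1 6-7 | P4 7-8 | P5 8-9 | P0 9-10 | P3 10-11 | P1 11-12 | P2 12-13 | P4 13-14 | P0 14-15 | P3 15-16 | P1 16-17 | P2 17-18 | P4 18-19 | P0 19-20 | P1 20-21 | P2 21-22 | P4 22-27 |
Completion: P0=20  P1=21  P2=22  P3=16  P4=27  P5=9
Turnaround (C−A): P0=13  P1=21  P2=14  P3=9  P4=27  P5=9
Waiting(P4) = turnaround − burst = 27 − 10 = 17

17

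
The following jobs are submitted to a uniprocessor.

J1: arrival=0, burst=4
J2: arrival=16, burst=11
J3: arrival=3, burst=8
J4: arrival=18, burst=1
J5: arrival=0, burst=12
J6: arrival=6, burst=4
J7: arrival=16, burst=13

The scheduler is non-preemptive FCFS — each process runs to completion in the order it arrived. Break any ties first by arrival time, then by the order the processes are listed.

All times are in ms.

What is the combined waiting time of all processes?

104

Gantt: | J1 0-4 | J5 4-16 | J3 16-24 | J6 24-28 | J2 28-39 | J7 39-52 | J4 52-53 |
Completion: J1=4  J2=39  J3=24  J4=53  J5=16  J6=28  J7=52
Waiting = turnaround − burst: J1=0, J2=12, J3=13, J4=34, J5=4, J6=18, J7=23
Total waiting = 0 + 12 + 13 + 34 + 4 + 18 + 23 = 104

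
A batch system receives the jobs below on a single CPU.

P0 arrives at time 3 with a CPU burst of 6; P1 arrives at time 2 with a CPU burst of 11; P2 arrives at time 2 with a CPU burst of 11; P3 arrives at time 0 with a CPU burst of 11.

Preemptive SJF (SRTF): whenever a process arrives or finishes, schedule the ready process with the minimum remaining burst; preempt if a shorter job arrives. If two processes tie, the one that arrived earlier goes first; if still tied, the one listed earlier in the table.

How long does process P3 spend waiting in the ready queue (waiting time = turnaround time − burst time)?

6

Gantt: | P3 0-3 | P0 3-9 | P3 9-17 | P1 17-28 | P2 28-39 |
Completion: P0=9  P1=28  P2=39  P3=17
Waiting(P3) = turnaround − burst = 17 − 11 = 6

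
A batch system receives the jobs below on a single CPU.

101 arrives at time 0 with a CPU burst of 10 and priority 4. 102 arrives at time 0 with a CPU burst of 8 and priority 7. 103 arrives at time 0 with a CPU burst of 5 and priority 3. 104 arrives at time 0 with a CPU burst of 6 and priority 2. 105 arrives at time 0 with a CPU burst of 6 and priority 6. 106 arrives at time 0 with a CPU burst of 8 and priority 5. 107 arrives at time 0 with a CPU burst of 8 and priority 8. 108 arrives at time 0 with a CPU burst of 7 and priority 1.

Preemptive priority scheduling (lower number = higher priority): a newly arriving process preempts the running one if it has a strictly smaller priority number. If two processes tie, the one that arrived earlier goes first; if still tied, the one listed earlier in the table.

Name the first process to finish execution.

Timeline: | 108 0-7 | 104 7-13 | 103 13-18 | 101 18-28 | 106 28-36 | 105 36-42 | 102 42-50 | 107 50-58 |
Completion: 101=28  102=50  103=18  104=13  105=42  106=36  107=58  108=7
Finish order: 108 → 104 → 103 → 101 → 106 → 105 → 102 → 107

108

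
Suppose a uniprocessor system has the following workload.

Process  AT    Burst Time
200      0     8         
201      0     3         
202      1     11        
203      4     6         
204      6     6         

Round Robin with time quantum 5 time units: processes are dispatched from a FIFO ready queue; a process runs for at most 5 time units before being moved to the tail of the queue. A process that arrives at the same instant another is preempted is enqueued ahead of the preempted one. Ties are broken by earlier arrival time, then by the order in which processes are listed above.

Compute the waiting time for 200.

13

Schedule: | 200 0-5 | 201 5-8 | 202 8-13 | 203 13-18 | 200 18-21 | 204 21-26 | 202 26-31 | 203 31-32 | 204 32-33 | 202 33-34 |
Completion: 200=21  201=8  202=34  203=32  204=33
Turnaround (C−A): 200=21  201=8  202=33  203=28  204=27
Waiting(200) = turnaround − burst = 21 − 8 = 13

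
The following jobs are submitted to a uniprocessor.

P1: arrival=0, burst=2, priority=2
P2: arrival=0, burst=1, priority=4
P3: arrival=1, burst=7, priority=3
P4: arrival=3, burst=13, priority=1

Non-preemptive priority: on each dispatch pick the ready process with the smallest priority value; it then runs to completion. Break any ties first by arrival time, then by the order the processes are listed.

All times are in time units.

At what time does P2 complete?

Timeline: | P1 0-2 | P3 2-9 | P4 9-22 | P2 22-23 |
Completion: P1=2  P2=23  P3=9  P4=22
Turnaround (C−A): P1=2  P2=23  P3=8  P4=19

23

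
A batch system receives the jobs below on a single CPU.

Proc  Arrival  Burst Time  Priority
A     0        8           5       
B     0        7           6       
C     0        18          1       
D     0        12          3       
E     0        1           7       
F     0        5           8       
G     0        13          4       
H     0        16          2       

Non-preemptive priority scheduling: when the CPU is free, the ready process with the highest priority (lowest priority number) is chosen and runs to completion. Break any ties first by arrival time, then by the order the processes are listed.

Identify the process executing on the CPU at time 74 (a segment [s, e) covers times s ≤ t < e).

E

Schedule: | C 0-18 | H 18-34 | D 34-46 | G 46-59 | A 59-67 | B 67-74 | E 74-75 | F 75-80 |
Completion: A=67  B=74  C=18  D=46  E=75  F=80  G=59  H=34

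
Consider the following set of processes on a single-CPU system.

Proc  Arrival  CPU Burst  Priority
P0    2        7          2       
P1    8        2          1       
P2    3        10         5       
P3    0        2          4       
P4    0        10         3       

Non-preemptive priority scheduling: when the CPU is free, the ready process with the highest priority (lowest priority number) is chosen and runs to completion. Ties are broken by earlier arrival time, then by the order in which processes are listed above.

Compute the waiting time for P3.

19

Gantt: | P4 0-10 | P1 10-12 | P0 12-19 | P3 19-21 | P2 21-31 |
Completion: P0=19  P1=12  P2=31  P3=21  P4=10
Turnaround (C−A): P0=17  P1=4  P2=28  P3=21  P4=10
Waiting(P3) = turnaround − burst = 21 − 2 = 19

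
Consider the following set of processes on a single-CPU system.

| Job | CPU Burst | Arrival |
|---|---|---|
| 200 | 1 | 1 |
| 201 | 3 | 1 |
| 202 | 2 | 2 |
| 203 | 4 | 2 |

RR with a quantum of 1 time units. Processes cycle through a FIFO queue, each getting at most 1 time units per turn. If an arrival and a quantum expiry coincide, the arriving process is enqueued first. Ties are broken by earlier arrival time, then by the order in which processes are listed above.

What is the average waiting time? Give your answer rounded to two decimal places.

3.25

Gantt: | idle 0-1 | 200 1-2 | 201 2-3 | 202 3-4 | 203 4-5 | 201 5-6 | 202 6-7 | 203 7-8 | 201 8-9 | 203 9-11 |
Completion: 200=2  201=9  202=7  203=11
Turnaround (C−A): 200=1  201=8  202=5  203=9
Waiting times: 200=0, 201=5, 202=3, 203=5
Average waiting = (0+5+3+5) / 4 = 13/4 = 3.25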